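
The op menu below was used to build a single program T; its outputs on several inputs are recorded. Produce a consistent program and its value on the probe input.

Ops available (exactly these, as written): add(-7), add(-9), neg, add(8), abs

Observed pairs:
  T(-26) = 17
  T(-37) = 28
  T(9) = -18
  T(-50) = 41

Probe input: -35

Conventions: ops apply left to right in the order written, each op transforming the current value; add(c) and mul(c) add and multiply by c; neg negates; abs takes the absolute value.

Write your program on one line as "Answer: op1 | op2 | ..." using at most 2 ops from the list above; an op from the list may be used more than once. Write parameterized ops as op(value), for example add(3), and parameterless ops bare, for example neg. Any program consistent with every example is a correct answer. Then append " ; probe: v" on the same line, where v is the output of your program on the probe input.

neg | add(-9) ; probe: 26

Check, running the answer program on each example:
  -26 -> 26 -> 17
  -37 -> 37 -> 28
  9 -> -9 -> -18
  -50 -> 50 -> 41
  probe: -35 -> 35 -> 26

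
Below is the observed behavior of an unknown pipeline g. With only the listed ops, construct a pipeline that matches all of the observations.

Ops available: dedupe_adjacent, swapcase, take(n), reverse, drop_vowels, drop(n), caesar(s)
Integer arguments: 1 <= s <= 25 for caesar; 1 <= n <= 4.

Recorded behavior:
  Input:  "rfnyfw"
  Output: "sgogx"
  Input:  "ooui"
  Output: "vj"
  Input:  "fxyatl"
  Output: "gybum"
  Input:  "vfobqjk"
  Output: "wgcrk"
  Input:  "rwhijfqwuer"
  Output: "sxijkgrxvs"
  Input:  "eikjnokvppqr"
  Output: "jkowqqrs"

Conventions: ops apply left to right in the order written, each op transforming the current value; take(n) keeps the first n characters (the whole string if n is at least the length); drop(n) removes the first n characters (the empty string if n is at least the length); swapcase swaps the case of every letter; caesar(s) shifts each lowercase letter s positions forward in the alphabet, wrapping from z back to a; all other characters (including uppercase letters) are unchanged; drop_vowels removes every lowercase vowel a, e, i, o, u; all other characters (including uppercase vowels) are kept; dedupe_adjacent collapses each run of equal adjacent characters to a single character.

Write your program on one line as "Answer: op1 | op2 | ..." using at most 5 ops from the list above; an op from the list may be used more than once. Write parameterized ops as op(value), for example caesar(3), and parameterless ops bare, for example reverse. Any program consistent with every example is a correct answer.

caesar(16) | reverse | drop_vowels | reverse | caesar(11)

Check, running the answer program on each example:
  "rfnyfw" -> "hvdovm" -> "mvodvh" -> "mvdvh" -> "hvdvm" -> "sgogx"
  "ooui" -> "eeky" -> "ykee" -> "yk" -> "ky" -> "vj"
  "fxyatl" -> "vnoqjb" -> "bjqonv" -> "bjqnv" -> "vnqjb" -> "gybum"
  "vfobqjk" -> "lvergza" -> "azgrevl" -> "zgrvl" -> "lvrgz" -> "wgcrk"
  "rwhijfqwuer" -> "hmxyzvgmkuh" -> "hukmgvzyxmh" -> "hkmgvzyxmh" -> "hmxyzvgmkh" -> "sxijkgrxvs"
  "eikjnokvppqr" -> "uyazdealffgh" -> "hgfflaedzayu" -> "hgffldzy" -> "yzdlffgh" -> "jkowqqrs"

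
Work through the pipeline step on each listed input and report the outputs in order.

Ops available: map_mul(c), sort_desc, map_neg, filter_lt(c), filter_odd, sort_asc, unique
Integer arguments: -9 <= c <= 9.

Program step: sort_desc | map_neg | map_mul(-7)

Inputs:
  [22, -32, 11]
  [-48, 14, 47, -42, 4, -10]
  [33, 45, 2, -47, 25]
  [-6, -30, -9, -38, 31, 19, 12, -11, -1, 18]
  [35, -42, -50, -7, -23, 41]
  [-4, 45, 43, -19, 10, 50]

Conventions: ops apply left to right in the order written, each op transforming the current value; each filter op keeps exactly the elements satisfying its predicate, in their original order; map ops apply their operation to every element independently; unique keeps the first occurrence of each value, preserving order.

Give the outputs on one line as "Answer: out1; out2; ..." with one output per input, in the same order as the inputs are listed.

Execution, op by op:
  [22, -32, 11] -> [22, 11, -32] -> [-22, -11, 32] -> [154, 77, -224]
  [-48, 14, 47, -42, 4, -10] -> [47, 14, 4, -10, -42, -48] -> [-47, -14, -4, 10, 42, 48] -> [329, 98, 28, -70, -294, -336]
  [33, 45, 2, -47, 25] -> [45, 33, 25, 2, -47] -> [-45, -33, -25, -2, 47] -> [315, 231, 175, 14, -329]
  [-6, -30, -9, -38, 31, 19, 12, -11, -1, 18] -> [31, 19, 18, 12, -1, -6, -9, -11, -30, -38] -> [-31, -19, -18, -12, 1, 6, 9, 11, 30, 38] -> [217, 133, 126, 84, -7, -42, -63, -77, -210, -266]
  [35, -42, -50, -7, -23, 41] -> [41, 35, -7, -23, -42, -50] -> [-41, -35, 7, 23, 42, 50] -> [287, 245, -49, -161, -294, -350]
  [-4, 45, 43, -19, 10, 50] -> [50, 45, 43, 10, -4, -19] -> [-50, -45, -43, -10, 4, 19] -> [350, 315, 301, 70, -28, -133]

[154, 77, -224]; [329, 98, 28, -70, -294, -336]; [315, 231, 175, 14, -329]; [217, 133, 126, 84, -7, -42, -63, -77, -210, -266]; [287, 245, -49, -161, -294, -350]; [350, 315, 301, 70, -28, -133]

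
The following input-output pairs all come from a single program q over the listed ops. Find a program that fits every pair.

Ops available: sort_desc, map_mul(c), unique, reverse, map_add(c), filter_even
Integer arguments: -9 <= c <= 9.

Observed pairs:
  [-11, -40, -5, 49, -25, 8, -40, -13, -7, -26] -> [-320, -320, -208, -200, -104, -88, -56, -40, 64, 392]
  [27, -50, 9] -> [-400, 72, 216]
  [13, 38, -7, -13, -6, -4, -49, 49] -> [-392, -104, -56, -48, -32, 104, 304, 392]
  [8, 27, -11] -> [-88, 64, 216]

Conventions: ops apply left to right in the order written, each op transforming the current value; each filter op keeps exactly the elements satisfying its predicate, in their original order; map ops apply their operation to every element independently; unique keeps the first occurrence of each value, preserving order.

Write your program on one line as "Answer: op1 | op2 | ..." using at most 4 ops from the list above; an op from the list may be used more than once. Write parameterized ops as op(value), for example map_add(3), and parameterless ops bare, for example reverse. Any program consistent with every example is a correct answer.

map_mul(-4) | sort_desc | map_mul(-2)

Check, running the answer program on each example:
  [-11, -40, -5, 49, -25, 8, -40, -13, -7, -26] -> [44, 160, 20, -196, 100, -32, 160, 52, 28, 104] -> [160, 160, 104, 100, 52, 44, 28, 20, -32, -196] -> [-320, -320, -208, -200, -104, -88, -56, -40, 64, 392]
  [27, -50, 9] -> [-108, 200, -36] -> [200, -36, -108] -> [-400, 72, 216]
  [13, 38, -7, -13, -6, -4, -49, 49] -> [-52, -152, 28, 52, 24, 16, 196, -196] -> [196, 52, 28, 24, 16, -52, -152, -196] -> [-392, -104, -56, -48, -32, 104, 304, 392]
  [8, 27, -11] -> [-32, -108, 44] -> [44, -32, -108] -> [-88, 64, 216]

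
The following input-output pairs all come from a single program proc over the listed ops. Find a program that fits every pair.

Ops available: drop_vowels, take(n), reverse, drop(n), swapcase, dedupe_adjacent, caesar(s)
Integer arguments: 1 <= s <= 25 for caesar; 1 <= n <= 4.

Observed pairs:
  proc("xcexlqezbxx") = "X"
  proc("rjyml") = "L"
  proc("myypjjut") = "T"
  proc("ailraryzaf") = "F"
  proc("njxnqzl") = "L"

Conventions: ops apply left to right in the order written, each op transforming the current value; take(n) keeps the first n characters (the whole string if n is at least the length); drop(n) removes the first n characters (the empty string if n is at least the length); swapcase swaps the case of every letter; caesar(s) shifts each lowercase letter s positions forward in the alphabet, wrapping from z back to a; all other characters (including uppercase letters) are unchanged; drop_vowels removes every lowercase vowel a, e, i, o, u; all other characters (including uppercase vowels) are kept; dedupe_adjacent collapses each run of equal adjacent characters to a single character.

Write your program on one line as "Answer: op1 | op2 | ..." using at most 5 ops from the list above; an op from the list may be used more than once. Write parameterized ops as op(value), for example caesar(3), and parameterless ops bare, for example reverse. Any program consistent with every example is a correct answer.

drop_vowels | reverse | take(1) | swapcase

Check, running the answer program on each example:
  "xcexlqezbxx" -> "xcxlqzbxx" -> "xxbzqlxcx" -> "x" -> "X"
  "rjyml" -> "rjyml" -> "lmyjr" -> "l" -> "L"
  "myypjjut" -> "myypjjt" -> "tjjpyym" -> "t" -> "T"
  "ailraryzaf" -> "lrryzf" -> "fzyrrl" -> "f" -> "F"
  "njxnqzl" -> "njxnqzl" -> "lzqnxjn" -> "l" -> "L"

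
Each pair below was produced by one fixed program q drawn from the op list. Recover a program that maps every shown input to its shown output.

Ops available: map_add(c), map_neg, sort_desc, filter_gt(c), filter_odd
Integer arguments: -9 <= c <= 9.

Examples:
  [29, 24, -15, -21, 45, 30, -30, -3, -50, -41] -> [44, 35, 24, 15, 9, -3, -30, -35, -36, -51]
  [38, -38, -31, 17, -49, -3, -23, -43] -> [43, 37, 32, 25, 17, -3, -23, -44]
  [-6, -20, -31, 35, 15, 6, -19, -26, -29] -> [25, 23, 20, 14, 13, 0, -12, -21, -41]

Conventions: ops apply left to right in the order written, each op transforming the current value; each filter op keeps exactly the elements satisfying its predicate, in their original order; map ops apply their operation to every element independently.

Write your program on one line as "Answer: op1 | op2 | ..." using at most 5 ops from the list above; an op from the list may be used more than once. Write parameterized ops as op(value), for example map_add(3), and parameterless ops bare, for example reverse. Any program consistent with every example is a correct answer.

map_neg | map_add(2) | map_add(-8) | sort_desc

Check, running the answer program on each example:
  [29, 24, -15, -21, 45, 30, -30, -3, -50, -41] -> [-29, -24, 15, 21, -45, -30, 30, 3, 50, 41] -> [-27, -22, 17, 23, -43, -28, 32, 5, 52, 43] -> [-35, -30, 9, 15, -51, -36, 24, -3, 44, 35] -> [44, 35, 24, 15, 9, -3, -30, -35, -36, -51]
  [38, -38, -31, 17, -49, -3, -23, -43] -> [-38, 38, 31, -17, 49, 3, 23, 43] -> [-36, 40, 33, -15, 51, 5, 25, 45] -> [-44, 32, 25, -23, 43, -3, 17, 37] -> [43, 37, 32, 25, 17, -3, -23, -44]
  [-6, -20, -31, 35, 15, 6, -19, -26, -29] -> [6, 20, 31, -35, -15, -6, 19, 26, 29] -> [8, 22, 33, -33, -13, -4, 21, 28, 31] -> [0, 14, 25, -41, -21, -12, 13, 20, 23] -> [25, 23, 20, 14, 13, 0, -12, -21, -41]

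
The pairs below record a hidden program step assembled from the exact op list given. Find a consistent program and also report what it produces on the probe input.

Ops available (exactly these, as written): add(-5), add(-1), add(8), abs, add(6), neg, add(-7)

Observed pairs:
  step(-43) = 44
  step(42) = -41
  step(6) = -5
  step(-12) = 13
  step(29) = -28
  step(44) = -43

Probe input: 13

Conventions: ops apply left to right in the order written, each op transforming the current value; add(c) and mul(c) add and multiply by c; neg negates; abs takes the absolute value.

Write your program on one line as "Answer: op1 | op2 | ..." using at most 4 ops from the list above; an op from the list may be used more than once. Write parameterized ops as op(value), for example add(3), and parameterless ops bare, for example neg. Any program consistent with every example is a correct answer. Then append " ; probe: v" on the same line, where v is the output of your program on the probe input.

add(-7) | add(6) | neg ; probe: -12

Check, running the answer program on each example:
  -43 -> -50 -> -44 -> 44
  42 -> 35 -> 41 -> -41
  6 -> -1 -> 5 -> -5
  -12 -> -19 -> -13 -> 13
  29 -> 22 -> 28 -> -28
  44 -> 37 -> 43 -> -43
  probe: 13 -> 6 -> 12 -> -12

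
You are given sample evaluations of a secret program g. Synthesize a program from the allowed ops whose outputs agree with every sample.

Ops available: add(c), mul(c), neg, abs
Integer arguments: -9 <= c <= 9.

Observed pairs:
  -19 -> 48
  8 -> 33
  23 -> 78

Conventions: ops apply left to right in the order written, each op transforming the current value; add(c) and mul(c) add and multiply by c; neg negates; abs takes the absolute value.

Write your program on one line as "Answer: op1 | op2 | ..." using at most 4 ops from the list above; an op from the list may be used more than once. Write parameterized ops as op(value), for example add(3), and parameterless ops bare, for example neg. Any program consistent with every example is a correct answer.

mul(3) | add(9) | abs

Check, running the answer program on each example:
  -19 -> -57 -> -48 -> 48
  8 -> 24 -> 33 -> 33
  23 -> 69 -> 78 -> 78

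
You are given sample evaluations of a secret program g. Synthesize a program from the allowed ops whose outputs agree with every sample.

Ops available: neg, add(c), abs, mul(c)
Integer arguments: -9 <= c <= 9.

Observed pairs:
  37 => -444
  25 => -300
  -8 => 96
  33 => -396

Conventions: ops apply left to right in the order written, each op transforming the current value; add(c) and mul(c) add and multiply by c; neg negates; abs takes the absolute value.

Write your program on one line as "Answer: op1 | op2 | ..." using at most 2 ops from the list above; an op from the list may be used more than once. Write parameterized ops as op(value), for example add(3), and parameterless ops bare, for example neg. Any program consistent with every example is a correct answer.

mul(-4) | mul(3)

Check, running the answer program on each example:
  37 -> -148 -> -444
  25 -> -100 -> -300
  -8 -> 32 -> 96
  33 -> -132 -> -396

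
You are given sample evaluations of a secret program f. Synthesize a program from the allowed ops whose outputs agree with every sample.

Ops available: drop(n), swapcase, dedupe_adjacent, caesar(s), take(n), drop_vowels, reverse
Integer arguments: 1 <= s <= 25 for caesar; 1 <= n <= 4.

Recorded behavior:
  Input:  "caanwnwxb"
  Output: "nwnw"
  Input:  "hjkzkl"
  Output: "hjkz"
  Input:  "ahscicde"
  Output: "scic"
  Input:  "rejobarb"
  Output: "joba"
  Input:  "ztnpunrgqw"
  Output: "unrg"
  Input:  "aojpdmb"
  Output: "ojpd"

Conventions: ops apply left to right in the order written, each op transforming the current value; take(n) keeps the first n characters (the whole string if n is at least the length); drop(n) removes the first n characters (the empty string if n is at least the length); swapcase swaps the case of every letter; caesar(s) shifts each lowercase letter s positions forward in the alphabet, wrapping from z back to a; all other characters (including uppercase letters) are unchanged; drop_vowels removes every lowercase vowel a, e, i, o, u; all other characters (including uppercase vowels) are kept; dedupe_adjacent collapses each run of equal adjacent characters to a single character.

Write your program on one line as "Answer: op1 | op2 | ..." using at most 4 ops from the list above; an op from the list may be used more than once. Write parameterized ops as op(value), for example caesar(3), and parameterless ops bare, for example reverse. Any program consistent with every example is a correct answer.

reverse | drop(2) | take(4) | reverse

Check, running the answer program on each example:
  "caanwnwxb" -> "bxwnwnaac" -> "wnwnaac" -> "wnwn" -> "nwnw"
  "hjkzkl" -> "lkzkjh" -> "zkjh" -> "zkjh" -> "hjkz"
  "ahscicde" -> "edcicsha" -> "cicsha" -> "cics" -> "scic"
  "rejobarb" -> "brabojer" -> "abojer" -> "aboj" -> "joba"
  "ztnpunrgqw" -> "wqgrnupntz" -> "grnupntz" -> "grnu" -> "unrg"
  "aojpdmb" -> "bmdpjoa" -> "dpjoa" -> "dpjo" -> "ojpd"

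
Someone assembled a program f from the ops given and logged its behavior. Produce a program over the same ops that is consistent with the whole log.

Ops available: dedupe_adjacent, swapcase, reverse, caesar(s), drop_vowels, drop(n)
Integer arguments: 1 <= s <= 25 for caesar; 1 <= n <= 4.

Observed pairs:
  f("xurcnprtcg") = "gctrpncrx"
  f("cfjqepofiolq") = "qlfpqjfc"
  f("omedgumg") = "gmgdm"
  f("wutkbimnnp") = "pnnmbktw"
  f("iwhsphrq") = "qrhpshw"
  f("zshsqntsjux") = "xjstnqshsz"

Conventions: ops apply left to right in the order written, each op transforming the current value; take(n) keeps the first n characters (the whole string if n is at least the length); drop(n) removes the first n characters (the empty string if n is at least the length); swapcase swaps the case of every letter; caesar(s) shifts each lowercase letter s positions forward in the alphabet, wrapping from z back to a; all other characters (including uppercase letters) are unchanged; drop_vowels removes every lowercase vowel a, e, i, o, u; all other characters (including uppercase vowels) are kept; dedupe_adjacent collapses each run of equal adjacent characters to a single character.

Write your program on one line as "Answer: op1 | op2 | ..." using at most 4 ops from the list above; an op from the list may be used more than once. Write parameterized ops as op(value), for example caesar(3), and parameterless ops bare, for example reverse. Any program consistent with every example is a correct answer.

drop_vowels | swapcase | reverse | swapcase

Check, running the answer program on each example:
  "xurcnprtcg" -> "xrcnprtcg" -> "XRCNPRTCG" -> "GCTRPNCRX" -> "gctrpncrx"
  "cfjqepofiolq" -> "cfjqpflq" -> "CFJQPFLQ" -> "QLFPQJFC" -> "qlfpqjfc"
  "omedgumg" -> "mdgmg" -> "MDGMG" -> "GMGDM" -> "gmgdm"
  "wutkbimnnp" -> "wtkbmnnp" -> "WTKBMNNP" -> "PNNMBKTW" -> "pnnmbktw"
  "iwhsphrq" -> "whsphrq" -> "WHSPHRQ" -> "QRHPSHW" -> "qrhpshw"
  "zshsqntsjux" -> "zshsqntsjx" -> "ZSHSQNTSJX" -> "XJSTNQSHSZ" -> "xjstnqshsz"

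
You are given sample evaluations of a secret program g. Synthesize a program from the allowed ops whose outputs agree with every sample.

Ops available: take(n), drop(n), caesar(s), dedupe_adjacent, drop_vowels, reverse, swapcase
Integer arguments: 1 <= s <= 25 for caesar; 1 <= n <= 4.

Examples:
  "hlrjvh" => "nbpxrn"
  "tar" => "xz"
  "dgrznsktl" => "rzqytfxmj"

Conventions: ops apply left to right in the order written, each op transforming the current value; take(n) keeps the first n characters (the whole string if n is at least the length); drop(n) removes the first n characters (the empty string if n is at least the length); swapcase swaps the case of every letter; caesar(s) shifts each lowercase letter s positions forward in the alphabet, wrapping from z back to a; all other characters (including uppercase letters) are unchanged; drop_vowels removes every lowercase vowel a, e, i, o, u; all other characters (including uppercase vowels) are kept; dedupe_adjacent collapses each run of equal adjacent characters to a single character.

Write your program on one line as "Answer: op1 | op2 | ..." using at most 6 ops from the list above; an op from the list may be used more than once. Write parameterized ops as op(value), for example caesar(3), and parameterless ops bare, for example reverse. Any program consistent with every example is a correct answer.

reverse | drop_vowels | reverse | caesar(18) | caesar(14) | reverse

Check, running the answer program on each example:
  "hlrjvh" -> "hvjrlh" -> "hvjrlh" -> "hlrjvh" -> "zdjbnz" -> "nrxpbn" -> "nbpxrn"
  "tar" -> "rat" -> "rt" -> "tr" -> "lj" -> "zx" -> "xz"
  "dgrznsktl" -> "ltksnzrgd" -> "ltksnzrgd" -> "dgrznsktl" -> "vyjrfkcld" -> "jmxftyqzr" -> "rzqytfxmj"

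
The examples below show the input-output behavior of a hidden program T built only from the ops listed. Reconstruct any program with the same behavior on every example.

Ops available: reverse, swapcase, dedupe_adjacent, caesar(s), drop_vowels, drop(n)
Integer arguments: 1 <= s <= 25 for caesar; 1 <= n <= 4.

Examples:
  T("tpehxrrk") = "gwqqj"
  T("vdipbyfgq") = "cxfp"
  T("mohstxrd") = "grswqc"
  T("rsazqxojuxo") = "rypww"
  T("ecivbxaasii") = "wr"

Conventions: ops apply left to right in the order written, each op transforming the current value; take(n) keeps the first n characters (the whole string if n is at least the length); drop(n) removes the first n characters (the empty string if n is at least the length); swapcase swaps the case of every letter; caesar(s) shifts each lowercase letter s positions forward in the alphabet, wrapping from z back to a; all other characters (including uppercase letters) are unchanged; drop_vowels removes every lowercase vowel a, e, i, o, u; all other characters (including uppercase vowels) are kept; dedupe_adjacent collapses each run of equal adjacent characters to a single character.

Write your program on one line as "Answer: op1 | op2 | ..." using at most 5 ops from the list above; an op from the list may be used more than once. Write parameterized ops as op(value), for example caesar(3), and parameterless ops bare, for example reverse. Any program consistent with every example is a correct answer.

drop_vowels | caesar(25) | drop(1) | drop_vowels

Check, running the answer program on each example:
  "tpehxrrk" -> "tphxrrk" -> "sogwqqj" -> "ogwqqj" -> "gwqqj"
  "vdipbyfgq" -> "vdpbyfgq" -> "ucoaxefp" -> "coaxefp" -> "cxfp"
  "mohstxrd" -> "mhstxrd" -> "lgrswqc" -> "grswqc" -> "grswqc"
  "rsazqxojuxo" -> "rszqxjx" -> "qrypwiw" -> "rypwiw" -> "rypww"
  "ecivbxaasii" -> "cvbxs" -> "buawr" -> "uawr" -> "wr"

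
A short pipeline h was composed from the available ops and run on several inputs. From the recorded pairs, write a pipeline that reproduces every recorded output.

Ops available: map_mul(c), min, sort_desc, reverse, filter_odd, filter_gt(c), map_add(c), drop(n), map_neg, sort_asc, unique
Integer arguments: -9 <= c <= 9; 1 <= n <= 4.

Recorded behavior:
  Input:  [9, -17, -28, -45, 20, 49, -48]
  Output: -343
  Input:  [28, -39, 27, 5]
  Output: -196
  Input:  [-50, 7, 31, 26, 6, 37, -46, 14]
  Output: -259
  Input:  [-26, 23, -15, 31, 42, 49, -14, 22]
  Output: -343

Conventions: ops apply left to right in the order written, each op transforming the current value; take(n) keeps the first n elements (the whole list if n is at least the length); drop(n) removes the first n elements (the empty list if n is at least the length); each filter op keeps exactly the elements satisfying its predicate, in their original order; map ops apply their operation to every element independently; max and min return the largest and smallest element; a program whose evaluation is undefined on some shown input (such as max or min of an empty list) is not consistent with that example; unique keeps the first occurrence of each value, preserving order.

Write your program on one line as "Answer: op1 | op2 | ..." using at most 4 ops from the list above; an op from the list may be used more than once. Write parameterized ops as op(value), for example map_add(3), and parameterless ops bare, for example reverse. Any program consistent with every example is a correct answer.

sort_asc | map_mul(-7) | min

Check, running the answer program on each example:
  [9, -17, -28, -45, 20, 49, -48] -> [-48, -45, -28, -17, 9, 20, 49] -> [336, 315, 196, 119, -63, -140, -343] -> -343
  [28, -39, 27, 5] -> [-39, 5, 27, 28] -> [273, -35, -189, -196] -> -196
  [-50, 7, 31, 26, 6, 37, -46, 14] -> [-50, -46, 6, 7, 14, 26, 31, 37] -> [350, 322, -42, -49, -98, -182, -217, -259] -> -259
  [-26, 23, -15, 31, 42, 49, -14, 22] -> [-26, -15, -14, 22, 23, 31, 42, 49] -> [182, 105, 98, -154, -161, -217, -294, -343] -> -343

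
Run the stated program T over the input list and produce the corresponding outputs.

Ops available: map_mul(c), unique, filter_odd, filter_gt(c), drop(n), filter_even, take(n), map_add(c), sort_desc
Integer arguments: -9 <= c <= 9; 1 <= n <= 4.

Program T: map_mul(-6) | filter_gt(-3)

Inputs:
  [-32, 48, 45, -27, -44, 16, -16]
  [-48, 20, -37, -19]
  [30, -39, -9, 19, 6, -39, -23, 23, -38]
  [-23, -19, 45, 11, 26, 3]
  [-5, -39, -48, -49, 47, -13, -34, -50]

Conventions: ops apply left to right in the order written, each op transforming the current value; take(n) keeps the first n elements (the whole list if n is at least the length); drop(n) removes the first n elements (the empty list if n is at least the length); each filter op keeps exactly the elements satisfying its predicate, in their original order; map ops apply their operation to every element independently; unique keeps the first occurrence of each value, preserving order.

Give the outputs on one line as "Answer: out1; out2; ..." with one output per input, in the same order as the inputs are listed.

[192, 162, 264, 96]; [288, 222, 114]; [234, 54, 234, 138, 228]; [138, 114]; [30, 234, 288, 294, 78, 204, 300]

Execution, op by op:
  [-32, 48, 45, -27, -44, 16, -16] -> [192, -288, -270, 162, 264, -96, 96] -> [192, 162, 264, 96]
  [-48, 20, -37, -19] -> [288, -120, 222, 114] -> [288, 222, 114]
  [30, -39, -9, 19, 6, -39, -23, 23, -38] -> [-180, 234, 54, -114, -36, 234, 138, -138, 228] -> [234, 54, 234, 138, 228]
  [-23, -19, 45, 11, 26, 3] -> [138, 114, -270, -66, -156, -18] -> [138, 114]
  [-5, -39, -48, -49, 47, -13, -34, -50] -> [30, 234, 288, 294, -282, 78, 204, 300] -> [30, 234, 288, 294, 78, 204, 300]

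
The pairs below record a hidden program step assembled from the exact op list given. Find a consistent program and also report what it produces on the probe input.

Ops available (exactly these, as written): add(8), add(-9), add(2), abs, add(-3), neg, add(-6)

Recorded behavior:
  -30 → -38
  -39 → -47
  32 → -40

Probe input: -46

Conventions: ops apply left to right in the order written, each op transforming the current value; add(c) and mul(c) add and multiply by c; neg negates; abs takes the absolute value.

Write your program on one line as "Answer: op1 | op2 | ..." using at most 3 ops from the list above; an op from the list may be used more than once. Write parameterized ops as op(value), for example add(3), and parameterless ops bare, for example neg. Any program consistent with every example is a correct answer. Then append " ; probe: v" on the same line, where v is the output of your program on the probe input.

abs | add(8) | neg ; probe: -54

Check, running the answer program on each example:
  -30 -> 30 -> 38 -> -38
  -39 -> 39 -> 47 -> -47
  32 -> 32 -> 40 -> -40
  probe: -46 -> 46 -> 54 -> -54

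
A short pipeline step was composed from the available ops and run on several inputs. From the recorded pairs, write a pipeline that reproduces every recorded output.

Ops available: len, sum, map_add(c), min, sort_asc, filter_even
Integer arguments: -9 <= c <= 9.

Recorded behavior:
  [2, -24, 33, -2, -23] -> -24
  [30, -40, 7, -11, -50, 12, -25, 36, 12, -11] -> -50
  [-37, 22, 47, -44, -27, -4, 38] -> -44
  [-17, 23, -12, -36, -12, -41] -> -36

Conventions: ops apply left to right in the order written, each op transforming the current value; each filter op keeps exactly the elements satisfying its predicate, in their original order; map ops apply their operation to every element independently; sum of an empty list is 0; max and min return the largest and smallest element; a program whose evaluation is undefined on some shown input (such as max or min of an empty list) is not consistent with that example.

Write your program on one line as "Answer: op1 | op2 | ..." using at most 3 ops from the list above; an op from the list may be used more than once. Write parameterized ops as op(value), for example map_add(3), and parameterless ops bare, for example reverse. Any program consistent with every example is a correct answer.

filter_even | sort_asc | min

Check, running the answer program on each example:
  [2, -24, 33, -2, -23] -> [2, -24, -2] -> [-24, -2, 2] -> -24
  [30, -40, 7, -11, -50, 12, -25, 36, 12, -11] -> [30, -40, -50, 12, 36, 12] -> [-50, -40, 12, 12, 30, 36] -> -50
  [-37, 22, 47, -44, -27, -4, 38] -> [22, -44, -4, 38] -> [-44, -4, 22, 38] -> -44
  [-17, 23, -12, -36, -12, -41] -> [-12, -36, -12] -> [-36, -12, -12] -> -36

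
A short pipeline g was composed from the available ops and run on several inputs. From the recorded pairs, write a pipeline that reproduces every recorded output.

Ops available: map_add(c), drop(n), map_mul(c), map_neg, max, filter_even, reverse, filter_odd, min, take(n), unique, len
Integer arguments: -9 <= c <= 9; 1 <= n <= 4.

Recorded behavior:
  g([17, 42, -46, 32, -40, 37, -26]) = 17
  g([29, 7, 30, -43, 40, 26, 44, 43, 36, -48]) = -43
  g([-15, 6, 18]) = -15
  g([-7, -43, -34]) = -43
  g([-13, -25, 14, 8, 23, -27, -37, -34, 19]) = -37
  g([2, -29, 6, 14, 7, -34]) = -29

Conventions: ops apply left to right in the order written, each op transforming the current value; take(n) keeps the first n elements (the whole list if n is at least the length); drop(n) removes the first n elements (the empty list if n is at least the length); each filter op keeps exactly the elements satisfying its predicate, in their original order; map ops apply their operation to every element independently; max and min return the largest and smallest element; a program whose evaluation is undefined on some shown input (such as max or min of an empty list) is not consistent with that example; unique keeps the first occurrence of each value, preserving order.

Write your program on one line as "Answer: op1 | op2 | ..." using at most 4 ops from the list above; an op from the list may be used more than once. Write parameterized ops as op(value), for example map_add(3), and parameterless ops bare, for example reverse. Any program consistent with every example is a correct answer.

map_mul(-1) | filter_odd | map_neg | min

Check, running the answer program on each example:
  [17, 42, -46, 32, -40, 37, -26] -> [-17, -42, 46, -32, 40, -37, 26] -> [-17, -37] -> [17, 37] -> 17
  [29, 7, 30, -43, 40, 26, 44, 43, 36, -48] -> [-29, -7, -30, 43, -40, -26, -44, -43, -36, 48] -> [-29, -7, 43, -43] -> [29, 7, -43, 43] -> -43
  [-15, 6, 18] -> [15, -6, -18] -> [15] -> [-15] -> -15
  [-7, -43, -34] -> [7, 43, 34] -> [7, 43] -> [-7, -43] -> -43
  [-13, -25, 14, 8, 23, -27, -37, -34, 19] -> [13, 25, -14, -8, -23, 27, 37, 34, -19] -> [13, 25, -23, 27, 37, -19] -> [-13, -25, 23, -27, -37, 19] -> -37
  [2, -29, 6, 14, 7, -34] -> [-2, 29, -6, -14, -7, 34] -> [29, -7] -> [-29, 7] -> -29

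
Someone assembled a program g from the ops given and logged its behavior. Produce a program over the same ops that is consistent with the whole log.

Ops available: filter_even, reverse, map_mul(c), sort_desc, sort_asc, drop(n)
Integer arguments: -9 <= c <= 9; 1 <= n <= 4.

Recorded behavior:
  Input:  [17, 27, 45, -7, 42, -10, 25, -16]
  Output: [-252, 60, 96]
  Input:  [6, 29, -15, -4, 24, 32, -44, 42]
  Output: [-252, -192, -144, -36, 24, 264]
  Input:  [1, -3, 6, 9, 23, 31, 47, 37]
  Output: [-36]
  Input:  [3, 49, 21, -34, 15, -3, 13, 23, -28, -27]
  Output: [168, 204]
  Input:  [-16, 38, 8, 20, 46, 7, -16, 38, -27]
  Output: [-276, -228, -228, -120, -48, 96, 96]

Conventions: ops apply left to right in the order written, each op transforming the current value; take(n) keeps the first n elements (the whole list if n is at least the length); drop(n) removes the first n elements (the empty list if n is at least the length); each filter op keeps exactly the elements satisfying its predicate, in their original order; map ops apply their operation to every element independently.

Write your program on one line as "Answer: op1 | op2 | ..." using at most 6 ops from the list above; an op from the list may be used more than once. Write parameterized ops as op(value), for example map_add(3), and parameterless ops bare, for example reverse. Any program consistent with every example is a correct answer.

reverse | sort_desc | reverse | filter_even | map_mul(-6) | reverse

Check, running the answer program on each example:
  [17, 27, 45, -7, 42, -10, 25, -16] -> [-16, 25, -10, 42, -7, 45, 27, 17] -> [45, 42, 27, 25, 17, -7, -10, -16] -> [-16, -10, -7, 17, 25, 27, 42, 45] -> [-16, -10, 42] -> [96, 60, -252] -> [-252, 60, 96]
  [6, 29, -15, -4, 24, 32, -44, 42] -> [42, -44, 32, 24, -4, -15, 29, 6] -> [42, 32, 29, 24, 6, -4, -15, -44] -> [-44, -15, -4, 6, 24, 29, 32, 42] -> [-44, -4, 6, 24, 32, 42] -> [264, 24, -36, -144, -192, -252] -> [-252, -192, -144, -36, 24, 264]
  [1, -3, 6, 9, 23, 31, 47, 37] -> [37, 47, 31, 23, 9, 6, -3, 1] -> [47, 37, 31, 23, 9, 6, 1, -3] -> [-3, 1, 6, 9, 23, 31, 37, 47] -> [6] -> [-36] -> [-36]
  [3, 49, 21, -34, 15, -3, 13, 23, -28, -27] -> [-27, -28, 23, 13, -3, 15, -34, 21, 49, 3] -> [49, 23, 21, 15, 13, 3, -3, -27, -28, -34] -> [-34, -28, -27, -3, 3, 13, 15, 21, 23, 49] -> [-34, -28] -> [204, 168] -> [168, 204]
  [-16, 38, 8, 20, 46, 7, -16, 38, -27] -> [-27, 38, -16, 7, 46, 20, 8, 38, -16] -> [46, 38, 38, 20, 8, 7, -16, -16, -27] -> [-27, -16, -16, 7, 8, 20, 38, 38, 46] -> [-16, -16, 8, 20, 38, 38, 46] -> [96, 96, -48, -120, -228, -228, -276] -> [-276, -228, -228, -120, -48, 96, 96]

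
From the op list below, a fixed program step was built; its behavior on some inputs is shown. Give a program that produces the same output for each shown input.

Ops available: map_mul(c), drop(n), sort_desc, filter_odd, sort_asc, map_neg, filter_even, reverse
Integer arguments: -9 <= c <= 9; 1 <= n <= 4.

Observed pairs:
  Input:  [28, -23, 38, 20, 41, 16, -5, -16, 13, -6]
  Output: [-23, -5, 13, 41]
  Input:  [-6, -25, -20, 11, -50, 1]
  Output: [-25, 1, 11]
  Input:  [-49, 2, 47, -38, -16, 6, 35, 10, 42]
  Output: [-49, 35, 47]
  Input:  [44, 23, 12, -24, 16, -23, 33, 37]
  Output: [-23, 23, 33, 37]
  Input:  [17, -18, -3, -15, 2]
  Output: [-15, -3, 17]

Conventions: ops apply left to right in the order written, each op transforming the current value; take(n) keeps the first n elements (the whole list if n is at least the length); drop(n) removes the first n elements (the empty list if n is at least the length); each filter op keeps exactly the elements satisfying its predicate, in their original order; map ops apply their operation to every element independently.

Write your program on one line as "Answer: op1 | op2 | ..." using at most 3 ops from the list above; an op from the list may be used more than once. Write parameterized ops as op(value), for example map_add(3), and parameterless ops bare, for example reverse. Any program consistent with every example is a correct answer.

filter_odd | sort_asc

Check, running the answer program on each example:
  [28, -23, 38, 20, 41, 16, -5, -16, 13, -6] -> [-23, 41, -5, 13] -> [-23, -5, 13, 41]
  [-6, -25, -20, 11, -50, 1] -> [-25, 11, 1] -> [-25, 1, 11]
  [-49, 2, 47, -38, -16, 6, 35, 10, 42] -> [-49, 47, 35] -> [-49, 35, 47]
  [44, 23, 12, -24, 16, -23, 33, 37] -> [23, -23, 33, 37] -> [-23, 23, 33, 37]
  [17, -18, -3, -15, 2] -> [17, -3, -15] -> [-15, -3, 17]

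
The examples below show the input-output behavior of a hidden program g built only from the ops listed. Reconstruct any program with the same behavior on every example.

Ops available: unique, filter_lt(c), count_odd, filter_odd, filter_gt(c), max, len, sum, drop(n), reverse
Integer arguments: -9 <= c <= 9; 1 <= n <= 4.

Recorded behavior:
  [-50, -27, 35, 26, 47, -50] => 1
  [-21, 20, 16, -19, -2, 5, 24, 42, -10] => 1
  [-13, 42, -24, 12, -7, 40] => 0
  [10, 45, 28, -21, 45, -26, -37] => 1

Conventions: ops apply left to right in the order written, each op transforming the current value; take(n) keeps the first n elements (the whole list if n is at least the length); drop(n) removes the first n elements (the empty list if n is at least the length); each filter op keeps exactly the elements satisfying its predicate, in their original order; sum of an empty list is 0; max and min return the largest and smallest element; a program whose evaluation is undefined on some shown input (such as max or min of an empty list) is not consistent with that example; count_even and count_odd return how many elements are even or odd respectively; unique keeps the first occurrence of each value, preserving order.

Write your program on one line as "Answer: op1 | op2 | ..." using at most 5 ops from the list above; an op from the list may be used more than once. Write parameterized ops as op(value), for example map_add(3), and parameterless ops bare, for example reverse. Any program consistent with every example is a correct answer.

unique | filter_odd | reverse | drop(2) | count_odd

Check, running the answer program on each example:
  [-50, -27, 35, 26, 47, -50] -> [-50, -27, 35, 26, 47] -> [-27, 35, 47] -> [47, 35, -27] -> [-27] -> 1
  [-21, 20, 16, -19, -2, 5, 24, 42, -10] -> [-21, 20, 16, -19, -2, 5, 24, 42, -10] -> [-21, -19, 5] -> [5, -19, -21] -> [-21] -> 1
  [-13, 42, -24, 12, -7, 40] -> [-13, 42, -24, 12, -7, 40] -> [-13, -7] -> [-7, -13] -> [] -> 0
  [10, 45, 28, -21, 45, -26, -37] -> [10, 45, 28, -21, -26, -37] -> [45, -21, -37] -> [-37, -21, 45] -> [45] -> 1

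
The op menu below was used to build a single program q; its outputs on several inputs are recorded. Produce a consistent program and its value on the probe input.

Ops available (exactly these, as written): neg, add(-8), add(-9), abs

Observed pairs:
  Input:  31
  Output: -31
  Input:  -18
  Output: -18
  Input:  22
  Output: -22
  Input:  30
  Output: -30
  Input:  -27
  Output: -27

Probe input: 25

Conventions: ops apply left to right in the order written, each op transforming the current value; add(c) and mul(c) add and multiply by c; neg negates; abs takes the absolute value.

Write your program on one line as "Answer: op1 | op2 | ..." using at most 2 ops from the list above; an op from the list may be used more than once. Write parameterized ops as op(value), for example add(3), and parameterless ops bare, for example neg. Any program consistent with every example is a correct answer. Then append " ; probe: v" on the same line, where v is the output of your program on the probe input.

abs | neg ; probe: -25

Check, running the answer program on each example:
  31 -> 31 -> -31
  -18 -> 18 -> -18
  22 -> 22 -> -22
  30 -> 30 -> -30
  -27 -> 27 -> -27
  probe: 25 -> 25 -> -25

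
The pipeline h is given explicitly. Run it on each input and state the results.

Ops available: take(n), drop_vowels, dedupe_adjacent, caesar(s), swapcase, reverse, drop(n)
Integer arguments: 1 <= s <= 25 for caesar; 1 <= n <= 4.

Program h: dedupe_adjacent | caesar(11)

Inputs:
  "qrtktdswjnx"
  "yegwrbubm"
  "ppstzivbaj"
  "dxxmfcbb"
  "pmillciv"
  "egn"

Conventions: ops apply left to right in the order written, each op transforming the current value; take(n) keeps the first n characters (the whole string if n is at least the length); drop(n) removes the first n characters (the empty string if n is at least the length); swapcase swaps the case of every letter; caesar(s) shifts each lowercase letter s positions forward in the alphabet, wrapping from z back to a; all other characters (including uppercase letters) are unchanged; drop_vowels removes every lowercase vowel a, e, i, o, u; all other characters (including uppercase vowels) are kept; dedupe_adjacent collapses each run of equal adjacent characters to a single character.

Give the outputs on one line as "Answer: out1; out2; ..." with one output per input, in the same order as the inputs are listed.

"bceveodhuyi"; "jprhcmfmx"; "adektgmlu"; "oixqnm"; "axtwntg"; "pry"

Execution, op by op:
  "qrtktdswjnx" -> "qrtktdswjnx" -> "bceveodhuyi"
  "yegwrbubm" -> "yegwrbubm" -> "jprhcmfmx"
  "ppstzivbaj" -> "pstzivbaj" -> "adektgmlu"
  "dxxmfcbb" -> "dxmfcb" -> "oixqnm"
  "pmillciv" -> "pmilciv" -> "axtwntg"
  "egn" -> "egn" -> "pry"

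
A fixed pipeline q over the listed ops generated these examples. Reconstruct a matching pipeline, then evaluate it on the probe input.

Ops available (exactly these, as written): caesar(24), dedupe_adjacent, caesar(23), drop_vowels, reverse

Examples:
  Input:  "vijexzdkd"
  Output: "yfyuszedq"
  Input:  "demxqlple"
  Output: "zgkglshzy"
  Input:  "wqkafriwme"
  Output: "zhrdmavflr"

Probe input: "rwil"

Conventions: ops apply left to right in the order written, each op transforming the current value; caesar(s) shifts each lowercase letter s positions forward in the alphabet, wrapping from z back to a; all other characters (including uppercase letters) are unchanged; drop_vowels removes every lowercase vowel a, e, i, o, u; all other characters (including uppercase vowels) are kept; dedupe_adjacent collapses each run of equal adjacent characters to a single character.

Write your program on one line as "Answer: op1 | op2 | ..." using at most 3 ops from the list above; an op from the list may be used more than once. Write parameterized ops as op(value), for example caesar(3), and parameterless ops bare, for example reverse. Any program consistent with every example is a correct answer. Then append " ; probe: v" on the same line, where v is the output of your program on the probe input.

caesar(24) | caesar(23) | reverse ; probe: "gdrm"

Check, running the answer program on each example:
  "vijexzdkd" -> "tghcvxbib" -> "qdezsuyfy" -> "yfyuszedq"
  "demxqlple" -> "bckvojnjc" -> "yzhslgkgz" -> "zgkglshzy"
  "wqkafriwme" -> "uoiydpgukc" -> "rlfvamdrhz" -> "zhrdmavflr"
  probe: "rwil" -> "pugj" -> "mrdg" -> "gdrm"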